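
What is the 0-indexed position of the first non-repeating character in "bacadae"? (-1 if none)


Input: bacadae
Character frequencies:
  'a': 3
  'b': 1
  'c': 1
  'd': 1
  'e': 1
Scanning left to right for freq == 1:
  Position 0 ('b'): unique! => answer = 0

0


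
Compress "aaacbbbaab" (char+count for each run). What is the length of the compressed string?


Input: aaacbbbaab
Runs:
  'a' x 3 => "a3"
  'c' x 1 => "c1"
  'b' x 3 => "b3"
  'a' x 2 => "a2"
  'b' x 1 => "b1"
Compressed: "a3c1b3a2b1"
Compressed length: 10

10


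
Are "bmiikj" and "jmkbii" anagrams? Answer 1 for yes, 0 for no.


Strings: "bmiikj", "jmkbii"
Sorted first:  biijkm
Sorted second: biijkm
Sorted forms match => anagrams

1


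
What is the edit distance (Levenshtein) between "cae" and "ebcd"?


Computing edit distance: "cae" -> "ebcd"
DP table:
           e    b    c    d
      0    1    2    3    4
  c   1    1    2    2    3
  a   2    2    2    3    3
  e   3    2    3    3    4
Edit distance = dp[3][4] = 4

4


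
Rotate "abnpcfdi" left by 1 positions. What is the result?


Input: "abnpcfdi", rotate left by 1
First 1 characters: "a"
Remaining characters: "bnpcfdi"
Concatenate remaining + first: "bnpcfdi" + "a" = "bnpcfdia"

bnpcfdia


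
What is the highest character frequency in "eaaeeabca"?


Input: eaaeeabca
Character counts:
  'a': 4
  'b': 1
  'c': 1
  'e': 3
Maximum frequency: 4

4


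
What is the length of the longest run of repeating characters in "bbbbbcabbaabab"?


Input: "bbbbbcabbaabab"
Scanning for longest run:
  Position 1 ('b'): continues run of 'b', length=2
  Position 2 ('b'): continues run of 'b', length=3
  Position 3 ('b'): continues run of 'b', length=4
  Position 4 ('b'): continues run of 'b', length=5
  Position 5 ('c'): new char, reset run to 1
  Position 6 ('a'): new char, reset run to 1
  Position 7 ('b'): new char, reset run to 1
  Position 8 ('b'): continues run of 'b', length=2
  Position 9 ('a'): new char, reset run to 1
  Position 10 ('a'): continues run of 'a', length=2
  Position 11 ('b'): new char, reset run to 1
  Position 12 ('a'): new char, reset run to 1
  Position 13 ('b'): new char, reset run to 1
Longest run: 'b' with length 5

5


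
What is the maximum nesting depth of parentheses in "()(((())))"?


Input: "()(((())))"
Tracking depth:
  Position 0 '(': depth becomes 1
  Position 1 ')': depth becomes 0
  Position 2 '(': depth becomes 1
  Position 3 '(': depth becomes 2
  Position 4 '(': depth becomes 3
  Position 5 '(': depth becomes 4
  Position 6 ')': depth becomes 3
  Position 7 ')': depth becomes 2
  Position 8 ')': depth becomes 1
  Position 9 ')': depth becomes 0
Maximum depth reached: 4

4


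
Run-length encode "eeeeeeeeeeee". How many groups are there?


Input: eeeeeeeeeeee
Scanning for consecutive runs:
  Group 1: 'e' x 12 (positions 0-11)
Total groups: 1

1


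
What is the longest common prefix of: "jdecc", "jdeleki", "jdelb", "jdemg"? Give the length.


Words: jdecc, jdeleki, jdelb, jdemg
  Position 0: all 'j' => match
  Position 1: all 'd' => match
  Position 2: all 'e' => match
  Position 3: ('c', 'l', 'l', 'm') => mismatch, stop
LCP = "jde" (length 3)

3


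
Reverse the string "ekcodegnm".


Input: ekcodegnm
Reading characters right to left:
  Position 8: 'm'
  Position 7: 'n'
  Position 6: 'g'
  Position 5: 'e'
  Position 4: 'd'
  Position 3: 'o'
  Position 2: 'c'
  Position 1: 'k'
  Position 0: 'e'
Reversed: mngedocke

mngedocke


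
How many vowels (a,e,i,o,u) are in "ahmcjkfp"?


Input: ahmcjkfp
Checking each character:
  'a' at position 0: vowel (running total: 1)
  'h' at position 1: consonant
  'm' at position 2: consonant
  'c' at position 3: consonant
  'j' at position 4: consonant
  'k' at position 5: consonant
  'f' at position 6: consonant
  'p' at position 7: consonant
Total vowels: 1

1


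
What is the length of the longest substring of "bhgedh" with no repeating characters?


Input: "bhgedh"
Sliding window (track last position of each char):
  Position 0 ('b'): window [0,0] length 1 -- new best
  Position 1 ('h'): window [0,1] length 2 -- new best
  Position 2 ('g'): window [0,2] length 3 -- new best
  Position 3 ('e'): window [0,3] length 4 -- new best
  Position 4 ('d'): window [0,4] length 5 -- new best
  Position 5 ('h'): repeat (last at 1), move window start to 2
  Position 5 ('h'): window [2,5] length 4
Longest substring with no repeats: "bhged" with length 5

5


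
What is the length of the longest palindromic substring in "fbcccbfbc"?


Input: "fbcccbfbc"
Checking substrings for palindromes:
  [0:7] "fbcccbf" (len 7) => palindrome
  [1:6] "bcccb" (len 5) => palindrome
  [4:9] "cbfbc" (len 5) => palindrome
  [2:5] "ccc" (len 3) => palindrome
  [5:8] "bfb" (len 3) => palindrome
  [2:4] "cc" (len 2) => palindrome
Longest palindromic substring: "fbcccbf" with length 7

7


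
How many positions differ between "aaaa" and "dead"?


Comparing "aaaa" and "dead" position by position:
  Position 0: 'a' vs 'd' => DIFFER
  Position 1: 'a' vs 'e' => DIFFER
  Position 2: 'a' vs 'a' => same
  Position 3: 'a' vs 'd' => DIFFER
Positions that differ: 3

3


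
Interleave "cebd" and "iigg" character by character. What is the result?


Interleaving "cebd" and "iigg":
  Position 0: 'c' from first, 'i' from second => "ci"
  Position 1: 'e' from first, 'i' from second => "ei"
  Position 2: 'b' from first, 'g' from second => "bg"
  Position 3: 'd' from first, 'g' from second => "dg"
Result: cieibgdg

cieibgdg


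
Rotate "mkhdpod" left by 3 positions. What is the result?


Input: "mkhdpod", rotate left by 3
First 3 characters: "mkh"
Remaining characters: "dpod"
Concatenate remaining + first: "dpod" + "mkh" = "dpodmkh"

dpodmkh


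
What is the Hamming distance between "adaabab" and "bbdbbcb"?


Comparing "adaabab" and "bbdbbcb" position by position:
  Position 0: 'a' vs 'b' => differ
  Position 1: 'd' vs 'b' => differ
  Position 2: 'a' vs 'd' => differ
  Position 3: 'a' vs 'b' => differ
  Position 4: 'b' vs 'b' => same
  Position 5: 'a' vs 'c' => differ
  Position 6: 'b' vs 'b' => same
Total differences (Hamming distance): 5

5


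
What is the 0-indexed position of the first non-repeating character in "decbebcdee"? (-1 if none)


Input: decbebcdee
Character frequencies:
  'b': 2
  'c': 2
  'd': 2
  'e': 4
Scanning left to right for freq == 1:
  Position 0 ('d'): freq=2, skip
  Position 1 ('e'): freq=4, skip
  Position 2 ('c'): freq=2, skip
  Position 3 ('b'): freq=2, skip
  Position 4 ('e'): freq=4, skip
  Position 5 ('b'): freq=2, skip
  Position 6 ('c'): freq=2, skip
  Position 7 ('d'): freq=2, skip
  Position 8 ('e'): freq=4, skip
  Position 9 ('e'): freq=4, skip
  No unique character found => answer = -1

-1


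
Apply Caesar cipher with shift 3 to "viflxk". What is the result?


Caesar cipher: shift "viflxk" by 3
  'v' (pos 21) + 3 = pos 24 = 'y'
  'i' (pos 8) + 3 = pos 11 = 'l'
  'f' (pos 5) + 3 = pos 8 = 'i'
  'l' (pos 11) + 3 = pos 14 = 'o'
  'x' (pos 23) + 3 = pos 0 = 'a'
  'k' (pos 10) + 3 = pos 13 = 'n'
Result: ylioan

ylioan


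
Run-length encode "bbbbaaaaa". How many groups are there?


Input: bbbbaaaaa
Scanning for consecutive runs:
  Group 1: 'b' x 4 (positions 0-3)
  Group 2: 'a' x 5 (positions 4-8)
Total groups: 2

2


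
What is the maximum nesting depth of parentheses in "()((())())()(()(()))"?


Input: "()((())())()(()(()))"
Tracking depth:
  Position 0 '(': depth becomes 1
  Position 1 ')': depth becomes 0
  Position 2 '(': depth becomes 1
  Position 3 '(': depth becomes 2
  Position 4 '(': depth becomes 3
  Position 5 ')': depth becomes 2
  Position 6 ')': depth becomes 1
  Position 7 '(': depth becomes 2
  Position 8 ')': depth becomes 1
  Position 9 ')': depth becomes 0
  Position 10 '(': depth becomes 1
  Position 11 ')': depth becomes 0
  Position 12 '(': depth becomes 1
  Position 13 '(': depth becomes 2
  Position 14 ')': depth becomes 1
  Position 15 '(': depth becomes 2
  Position 16 '(': depth becomes 3
  Position 17 ')': depth becomes 2
  Position 18 ')': depth becomes 1
  Position 19 ')': depth becomes 0
Maximum depth reached: 3

3


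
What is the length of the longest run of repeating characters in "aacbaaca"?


Input: "aacbaaca"
Scanning for longest run:
  Position 1 ('a'): continues run of 'a', length=2
  Position 2 ('c'): new char, reset run to 1
  Position 3 ('b'): new char, reset run to 1
  Position 4 ('a'): new char, reset run to 1
  Position 5 ('a'): continues run of 'a', length=2
  Position 6 ('c'): new char, reset run to 1
  Position 7 ('a'): new char, reset run to 1
Longest run: 'a' with length 2

2


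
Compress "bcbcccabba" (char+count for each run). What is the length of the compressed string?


Input: bcbcccabba
Runs:
  'b' x 1 => "b1"
  'c' x 1 => "c1"
  'b' x 1 => "b1"
  'c' x 3 => "c3"
  'a' x 1 => "a1"
  'b' x 2 => "b2"
  'a' x 1 => "a1"
Compressed: "b1c1b1c3a1b2a1"
Compressed length: 14

14


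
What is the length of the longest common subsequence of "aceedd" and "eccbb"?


LCS of "aceedd" and "eccbb"
DP table:
           e    c    c    b    b
      0    0    0    0    0    0
  a   0    0    0    0    0    0
  c   0    0    1    1    1    1
  e   0    1    1    1    1    1
  e   0    1    1    1    1    1
  d   0    1    1    1    1    1
  d   0    1    1    1    1    1
LCS length = dp[6][5] = 1

1


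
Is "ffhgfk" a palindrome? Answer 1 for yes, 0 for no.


Input: ffhgfk
Reversed: kfghff
  Compare pos 0 ('f') with pos 5 ('k'): MISMATCH
  Compare pos 1 ('f') with pos 4 ('f'): match
  Compare pos 2 ('h') with pos 3 ('g'): MISMATCH
Result: not a palindrome

0


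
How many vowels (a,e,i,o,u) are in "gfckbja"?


Input: gfckbja
Checking each character:
  'g' at position 0: consonant
  'f' at position 1: consonant
  'c' at position 2: consonant
  'k' at position 3: consonant
  'b' at position 4: consonant
  'j' at position 5: consonant
  'a' at position 6: vowel (running total: 1)
Total vowels: 1

1


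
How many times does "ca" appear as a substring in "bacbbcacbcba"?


Searching for "ca" in "bacbbcacbcba"
Scanning each position:
  Position 0: "ba" => no
  Position 1: "ac" => no
  Position 2: "cb" => no
  Position 3: "bb" => no
  Position 4: "bc" => no
  Position 5: "ca" => MATCH
  Position 6: "ac" => no
  Position 7: "cb" => no
  Position 8: "bc" => no
  Position 9: "cb" => no
  Position 10: "ba" => no
Total occurrences: 1

1


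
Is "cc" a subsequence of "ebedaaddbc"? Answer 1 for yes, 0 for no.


Check if "cc" is a subsequence of "ebedaaddbc"
Greedy scan:
  Position 0 ('e'): no match needed
  Position 1 ('b'): no match needed
  Position 2 ('e'): no match needed
  Position 3 ('d'): no match needed
  Position 4 ('a'): no match needed
  Position 5 ('a'): no match needed
  Position 6 ('d'): no match needed
  Position 7 ('d'): no match needed
  Position 8 ('b'): no match needed
  Position 9 ('c'): matches sub[0] = 'c'
Only matched 1/2 characters => not a subsequence

0


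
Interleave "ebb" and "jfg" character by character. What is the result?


Interleaving "ebb" and "jfg":
  Position 0: 'e' from first, 'j' from second => "ej"
  Position 1: 'b' from first, 'f' from second => "bf"
  Position 2: 'b' from first, 'g' from second => "bg"
Result: ejbfbg

ejbfbg


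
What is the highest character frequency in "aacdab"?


Input: aacdab
Character counts:
  'a': 3
  'b': 1
  'c': 1
  'd': 1
Maximum frequency: 3

3


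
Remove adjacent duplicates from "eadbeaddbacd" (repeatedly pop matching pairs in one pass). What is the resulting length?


Input: eadbeaddbacd
Stack-based adjacent duplicate removal:
  Read 'e': push. Stack: e
  Read 'a': push. Stack: ea
  Read 'd': push. Stack: ead
  Read 'b': push. Stack: eadb
  Read 'e': push. Stack: eadbe
  Read 'a': push. Stack: eadbea
  Read 'd': push. Stack: eadbead
  Read 'd': matches stack top 'd' => pop. Stack: eadbea
  Read 'b': push. Stack: eadbeab
  Read 'a': push. Stack: eadbeaba
  Read 'c': push. Stack: eadbeabac
  Read 'd': push. Stack: eadbeabacd
Final stack: "eadbeabacd" (length 10)

10


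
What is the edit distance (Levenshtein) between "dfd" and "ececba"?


Computing edit distance: "dfd" -> "ececba"
DP table:
           e    c    e    c    b    a
      0    1    2    3    4    5    6
  d   1    1    2    3    4    5    6
  f   2    2    2    3    4    5    6
  d   3    3    3    3    4    5    6
Edit distance = dp[3][6] = 6

6


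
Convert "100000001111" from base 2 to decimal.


Input: "100000001111" in base 2
Positional expansion:
  Digit '1' (value 1) x 2^11 = 2048
  Digit '0' (value 0) x 2^10 = 0
  Digit '0' (value 0) x 2^9 = 0
  Digit '0' (value 0) x 2^8 = 0
  Digit '0' (value 0) x 2^7 = 0
  Digit '0' (value 0) x 2^6 = 0
  Digit '0' (value 0) x 2^5 = 0
  Digit '0' (value 0) x 2^4 = 0
  Digit '1' (value 1) x 2^3 = 8
  Digit '1' (value 1) x 2^2 = 4
  Digit '1' (value 1) x 2^1 = 2
  Digit '1' (value 1) x 2^0 = 1
Sum = 2063

2063


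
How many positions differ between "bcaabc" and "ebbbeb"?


Comparing "bcaabc" and "ebbbeb" position by position:
  Position 0: 'b' vs 'e' => DIFFER
  Position 1: 'c' vs 'b' => DIFFER
  Position 2: 'a' vs 'b' => DIFFER
  Position 3: 'a' vs 'b' => DIFFER
  Position 4: 'b' vs 'e' => DIFFER
  Position 5: 'c' vs 'b' => DIFFER
Positions that differ: 6

6


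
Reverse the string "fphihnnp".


Input: fphihnnp
Reading characters right to left:
  Position 7: 'p'
  Position 6: 'n'
  Position 5: 'n'
  Position 4: 'h'
  Position 3: 'i'
  Position 2: 'h'
  Position 1: 'p'
  Position 0: 'f'
Reversed: pnnhihpf

pnnhihpf


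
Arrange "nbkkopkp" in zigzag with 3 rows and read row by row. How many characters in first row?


Zigzag "nbkkopkp" into 3 rows:
Placing characters:
  'n' => row 0
  'b' => row 1
  'k' => row 2
  'k' => row 1
  'o' => row 0
  'p' => row 1
  'k' => row 2
  'p' => row 1
Rows:
  Row 0: "no"
  Row 1: "bkpp"
  Row 2: "kk"
First row length: 2

2


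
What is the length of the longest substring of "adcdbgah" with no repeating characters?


Input: "adcdbgah"
Sliding window (track last position of each char):
  Position 0 ('a'): window [0,0] length 1 -- new best
  Position 1 ('d'): window [0,1] length 2 -- new best
  Position 2 ('c'): window [0,2] length 3 -- new best
  Position 3 ('d'): repeat (last at 1), move window start to 2
  Position 3 ('d'): window [2,3] length 2
  Position 4 ('b'): window [2,4] length 3
  Position 5 ('g'): window [2,5] length 4 -- new best
  Position 6 ('a'): window [2,6] length 5 -- new best
  Position 7 ('h'): window [2,7] length 6 -- new best
Longest substring with no repeats: "cdbgah" with length 6

6


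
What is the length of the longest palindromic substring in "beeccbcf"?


Input: "beeccbcf"
Checking substrings for palindromes:
  [4:7] "cbc" (len 3) => palindrome
  [1:3] "ee" (len 2) => palindrome
  [3:5] "cc" (len 2) => palindrome
Longest palindromic substring: "cbc" with length 3

3


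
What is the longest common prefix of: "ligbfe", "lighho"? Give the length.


Words: ligbfe, lighho
  Position 0: all 'l' => match
  Position 1: all 'i' => match
  Position 2: all 'g' => match
  Position 3: ('b', 'h') => mismatch, stop
LCP = "lig" (length 3)

3


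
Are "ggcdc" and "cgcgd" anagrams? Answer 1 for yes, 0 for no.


Strings: "ggcdc", "cgcgd"
Sorted first:  ccdgg
Sorted second: ccdgg
Sorted forms match => anagrams

1


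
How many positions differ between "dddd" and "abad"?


Comparing "dddd" and "abad" position by position:
  Position 0: 'd' vs 'a' => DIFFER
  Position 1: 'd' vs 'b' => DIFFER
  Position 2: 'd' vs 'a' => DIFFER
  Position 3: 'd' vs 'd' => same
Positions that differ: 3

3


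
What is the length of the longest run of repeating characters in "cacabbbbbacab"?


Input: "cacabbbbbacab"
Scanning for longest run:
  Position 1 ('a'): new char, reset run to 1
  Position 2 ('c'): new char, reset run to 1
  Position 3 ('a'): new char, reset run to 1
  Position 4 ('b'): new char, reset run to 1
  Position 5 ('b'): continues run of 'b', length=2
  Position 6 ('b'): continues run of 'b', length=3
  Position 7 ('b'): continues run of 'b', length=4
  Position 8 ('b'): continues run of 'b', length=5
  Position 9 ('a'): new char, reset run to 1
  Position 10 ('c'): new char, reset run to 1
  Position 11 ('a'): new char, reset run to 1
  Position 12 ('b'): new char, reset run to 1
Longest run: 'b' with length 5

5


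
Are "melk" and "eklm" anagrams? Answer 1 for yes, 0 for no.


Strings: "melk", "eklm"
Sorted first:  eklm
Sorted second: eklm
Sorted forms match => anagrams

1


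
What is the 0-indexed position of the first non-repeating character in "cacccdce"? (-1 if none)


Input: cacccdce
Character frequencies:
  'a': 1
  'c': 5
  'd': 1
  'e': 1
Scanning left to right for freq == 1:
  Position 0 ('c'): freq=5, skip
  Position 1 ('a'): unique! => answer = 1

1


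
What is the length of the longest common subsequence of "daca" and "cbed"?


LCS of "daca" and "cbed"
DP table:
           c    b    e    d
      0    0    0    0    0
  d   0    0    0    0    1
  a   0    0    0    0    1
  c   0    1    1    1    1
  a   0    1    1    1    1
LCS length = dp[4][4] = 1

1


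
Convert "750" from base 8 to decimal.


Input: "750" in base 8
Positional expansion:
  Digit '7' (value 7) x 8^2 = 448
  Digit '5' (value 5) x 8^1 = 40
  Digit '0' (value 0) x 8^0 = 0
Sum = 488

488


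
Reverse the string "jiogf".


Input: jiogf
Reading characters right to left:
  Position 4: 'f'
  Position 3: 'g'
  Position 2: 'o'
  Position 1: 'i'
  Position 0: 'j'
Reversed: fgoij

fgoij


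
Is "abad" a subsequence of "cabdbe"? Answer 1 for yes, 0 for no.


Check if "abad" is a subsequence of "cabdbe"
Greedy scan:
  Position 0 ('c'): no match needed
  Position 1 ('a'): matches sub[0] = 'a'
  Position 2 ('b'): matches sub[1] = 'b'
  Position 3 ('d'): no match needed
  Position 4 ('b'): no match needed
  Position 5 ('e'): no match needed
Only matched 2/4 characters => not a subsequence

0


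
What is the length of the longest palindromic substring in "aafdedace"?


Input: "aafdedace"
Checking substrings for palindromes:
  [3:6] "ded" (len 3) => palindrome
  [0:2] "aa" (len 2) => palindrome
Longest palindromic substring: "ded" with length 3

3


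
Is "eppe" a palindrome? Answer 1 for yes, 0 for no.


Input: eppe
Reversed: eppe
  Compare pos 0 ('e') with pos 3 ('e'): match
  Compare pos 1 ('p') with pos 2 ('p'): match
Result: palindrome

1


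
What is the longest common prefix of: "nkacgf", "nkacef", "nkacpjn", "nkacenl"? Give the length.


Words: nkacgf, nkacef, nkacpjn, nkacenl
  Position 0: all 'n' => match
  Position 1: all 'k' => match
  Position 2: all 'a' => match
  Position 3: all 'c' => match
  Position 4: ('g', 'e', 'p', 'e') => mismatch, stop
LCP = "nkac" (length 4)

4


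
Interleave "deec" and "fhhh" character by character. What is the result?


Interleaving "deec" and "fhhh":
  Position 0: 'd' from first, 'f' from second => "df"
  Position 1: 'e' from first, 'h' from second => "eh"
  Position 2: 'e' from first, 'h' from second => "eh"
  Position 3: 'c' from first, 'h' from second => "ch"
Result: dfehehch

dfehehch


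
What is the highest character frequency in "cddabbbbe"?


Input: cddabbbbe
Character counts:
  'a': 1
  'b': 4
  'c': 1
  'd': 2
  'e': 1
Maximum frequency: 4

4


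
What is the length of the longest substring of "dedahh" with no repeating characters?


Input: "dedahh"
Sliding window (track last position of each char):
  Position 0 ('d'): window [0,0] length 1 -- new best
  Position 1 ('e'): window [0,1] length 2 -- new best
  Position 2 ('d'): repeat (last at 0), move window start to 1
  Position 2 ('d'): window [1,2] length 2
  Position 3 ('a'): window [1,3] length 3 -- new best
  Position 4 ('h'): window [1,4] length 4 -- new best
  Position 5 ('h'): repeat (last at 4), move window start to 5
  Position 5 ('h'): window [5,5] length 1
Longest substring with no repeats: "edah" with length 4

4


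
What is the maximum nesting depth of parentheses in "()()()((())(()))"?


Input: "()()()((())(()))"
Tracking depth:
  Position 0 '(': depth becomes 1
  Position 1 ')': depth becomes 0
  Position 2 '(': depth becomes 1
  Position 3 ')': depth becomes 0
  Position 4 '(': depth becomes 1
  Position 5 ')': depth becomes 0
  Position 6 '(': depth becomes 1
  Position 7 '(': depth becomes 2
  Position 8 '(': depth becomes 3
  Position 9 ')': depth becomes 2
  Position 10 ')': depth becomes 1
  Position 11 '(': depth becomes 2
  Position 12 '(': depth becomes 3
  Position 13 ')': depth becomes 2
  Position 14 ')': depth becomes 1
  Position 15 ')': depth becomes 0
Maximum depth reached: 3

3


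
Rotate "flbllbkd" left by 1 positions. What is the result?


Input: "flbllbkd", rotate left by 1
First 1 characters: "f"
Remaining characters: "lbllbkd"
Concatenate remaining + first: "lbllbkd" + "f" = "lbllbkdf"

lbllbkdf


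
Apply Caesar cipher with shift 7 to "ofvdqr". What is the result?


Caesar cipher: shift "ofvdqr" by 7
  'o' (pos 14) + 7 = pos 21 = 'v'
  'f' (pos 5) + 7 = pos 12 = 'm'
  'v' (pos 21) + 7 = pos 2 = 'c'
  'd' (pos 3) + 7 = pos 10 = 'k'
  'q' (pos 16) + 7 = pos 23 = 'x'
  'r' (pos 17) + 7 = pos 24 = 'y'
Result: vmckxy

vmckxy


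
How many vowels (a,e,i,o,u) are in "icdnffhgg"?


Input: icdnffhgg
Checking each character:
  'i' at position 0: vowel (running total: 1)
  'c' at position 1: consonant
  'd' at position 2: consonant
  'n' at position 3: consonant
  'f' at position 4: consonant
  'f' at position 5: consonant
  'h' at position 6: consonant
  'g' at position 7: consonant
  'g' at position 8: consonant
Total vowels: 1

1


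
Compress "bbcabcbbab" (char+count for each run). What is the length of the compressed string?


Input: bbcabcbbab
Runs:
  'b' x 2 => "b2"
  'c' x 1 => "c1"
  'a' x 1 => "a1"
  'b' x 1 => "b1"
  'c' x 1 => "c1"
  'b' x 2 => "b2"
  'a' x 1 => "a1"
  'b' x 1 => "b1"
Compressed: "b2c1a1b1c1b2a1b1"
Compressed length: 16

16


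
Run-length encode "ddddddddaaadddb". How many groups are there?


Input: ddddddddaaadddb
Scanning for consecutive runs:
  Group 1: 'd' x 8 (positions 0-7)
  Group 2: 'a' x 3 (positions 8-10)
  Group 3: 'd' x 3 (positions 11-13)
  Group 4: 'b' x 1 (positions 14-14)
Total groups: 4

4


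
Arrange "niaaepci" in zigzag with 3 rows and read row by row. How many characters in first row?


Zigzag "niaaepci" into 3 rows:
Placing characters:
  'n' => row 0
  'i' => row 1
  'a' => row 2
  'a' => row 1
  'e' => row 0
  'p' => row 1
  'c' => row 2
  'i' => row 1
Rows:
  Row 0: "ne"
  Row 1: "iapi"
  Row 2: "ac"
First row length: 2

2


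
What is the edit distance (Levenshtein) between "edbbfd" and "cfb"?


Computing edit distance: "edbbfd" -> "cfb"
DP table:
           c    f    b
      0    1    2    3
  e   1    1    2    3
  d   2    2    2    3
  b   3    3    3    2
  b   4    4    4    3
  f   5    5    4    4
  d   6    6    5    5
Edit distance = dp[6][3] = 5

5


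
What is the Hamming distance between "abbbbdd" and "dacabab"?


Comparing "abbbbdd" and "dacabab" position by position:
  Position 0: 'a' vs 'd' => differ
  Position 1: 'b' vs 'a' => differ
  Position 2: 'b' vs 'c' => differ
  Position 3: 'b' vs 'a' => differ
  Position 4: 'b' vs 'b' => same
  Position 5: 'd' vs 'a' => differ
  Position 6: 'd' vs 'b' => differ
Total differences (Hamming distance): 6

6


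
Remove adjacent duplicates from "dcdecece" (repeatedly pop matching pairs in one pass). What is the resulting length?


Input: dcdecece
Stack-based adjacent duplicate removal:
  Read 'd': push. Stack: d
  Read 'c': push. Stack: dc
  Read 'd': push. Stack: dcd
  Read 'e': push. Stack: dcde
  Read 'c': push. Stack: dcdec
  Read 'e': push. Stack: dcdece
  Read 'c': push. Stack: dcdecec
  Read 'e': push. Stack: dcdecece
Final stack: "dcdecece" (length 8)

8


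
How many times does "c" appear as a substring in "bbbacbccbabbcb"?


Searching for "c" in "bbbacbccbabbcb"
Scanning each position:
  Position 0: "b" => no
  Position 1: "b" => no
  Position 2: "b" => no
  Position 3: "a" => no
  Position 4: "c" => MATCH
  Position 5: "b" => no
  Position 6: "c" => MATCH
  Position 7: "c" => MATCH
  Position 8: "b" => no
  Position 9: "a" => no
  Position 10: "b" => no
  Position 11: "b" => no
  Position 12: "c" => MATCH
  Position 13: "b" => no
Total occurrences: 4

4


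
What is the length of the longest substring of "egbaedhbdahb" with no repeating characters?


Input: "egbaedhbdahb"
Sliding window (track last position of each char):
  Position 0 ('e'): window [0,0] length 1 -- new best
  Position 1 ('g'): window [0,1] length 2 -- new best
  Position 2 ('b'): window [0,2] length 3 -- new best
  Position 3 ('a'): window [0,3] length 4 -- new best
  Position 4 ('e'): repeat (last at 0), move window start to 1
  Position 4 ('e'): window [1,4] length 4
  Position 5 ('d'): window [1,5] length 5 -- new best
  Position 6 ('h'): window [1,6] length 6 -- new best
  Position 7 ('b'): repeat (last at 2), move window start to 3
  Position 7 ('b'): window [3,7] length 5
  Position 8 ('d'): repeat (last at 5), move window start to 6
  Position 8 ('d'): window [6,8] length 3
  Position 9 ('a'): window [6,9] length 4
  Position 10 ('h'): repeat (last at 6), move window start to 7
  Position 10 ('h'): window [7,10] length 4
  Position 11 ('b'): repeat (last at 7), move window start to 8
  Position 11 ('b'): window [8,11] length 4
Longest substring with no repeats: "gbaedh" with length 6

6


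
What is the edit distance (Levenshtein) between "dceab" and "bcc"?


Computing edit distance: "dceab" -> "bcc"
DP table:
           b    c    c
      0    1    2    3
  d   1    1    2    3
  c   2    2    1    2
  e   3    3    2    2
  a   4    4    3    3
  b   5    4    4    4
Edit distance = dp[5][3] = 4

4


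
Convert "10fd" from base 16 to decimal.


Input: "10fd" in base 16
Positional expansion:
  Digit '1' (value 1) x 16^3 = 4096
  Digit '0' (value 0) x 16^2 = 0
  Digit 'f' (value 15) x 16^1 = 240
  Digit 'd' (value 13) x 16^0 = 13
Sum = 4349

4349


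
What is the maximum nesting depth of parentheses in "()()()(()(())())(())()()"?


Input: "()()()(()(())())(())()()"
Tracking depth:
  Position 0 '(': depth becomes 1
  Position 1 ')': depth becomes 0
  Position 2 '(': depth becomes 1
  Position 3 ')': depth becomes 0
  Position 4 '(': depth becomes 1
  Position 5 ')': depth becomes 0
  Position 6 '(': depth becomes 1
  Position 7 '(': depth becomes 2
  Position 8 ')': depth becomes 1
  Position 9 '(': depth becomes 2
  Position 10 '(': depth becomes 3
  Position 11 ')': depth becomes 2
  Position 12 ')': depth becomes 1
  Position 13 '(': depth becomes 2
  Position 14 ')': depth becomes 1
  Position 15 ')': depth becomes 0
  Position 16 '(': depth becomes 1
  Position 17 '(': depth becomes 2
  Position 18 ')': depth becomes 1
  Position 19 ')': depth becomes 0
  Position 20 '(': depth becomes 1
  Position 21 ')': depth becomes 0
  Position 22 '(': depth becomes 1
  Position 23 ')': depth becomes 0
Maximum depth reached: 3

3


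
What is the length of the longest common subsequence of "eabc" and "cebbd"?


LCS of "eabc" and "cebbd"
DP table:
           c    e    b    b    d
      0    0    0    0    0    0
  e   0    0    1    1    1    1
  a   0    0    1    1    1    1
  b   0    0    1    2    2    2
  c   0    1    1    2    2    2
LCS length = dp[4][5] = 2

2


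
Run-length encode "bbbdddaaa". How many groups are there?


Input: bbbdddaaa
Scanning for consecutive runs:
  Group 1: 'b' x 3 (positions 0-2)
  Group 2: 'd' x 3 (positions 3-5)
  Group 3: 'a' x 3 (positions 6-8)
Total groups: 3

3


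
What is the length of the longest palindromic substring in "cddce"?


Input: "cddce"
Checking substrings for palindromes:
  [0:4] "cddc" (len 4) => palindrome
  [1:3] "dd" (len 2) => palindrome
Longest palindromic substring: "cddc" with length 4

4


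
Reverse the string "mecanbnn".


Input: mecanbnn
Reading characters right to left:
  Position 7: 'n'
  Position 6: 'n'
  Position 5: 'b'
  Position 4: 'n'
  Position 3: 'a'
  Position 2: 'c'
  Position 1: 'e'
  Position 0: 'm'
Reversed: nnbnacem

nnbnacem


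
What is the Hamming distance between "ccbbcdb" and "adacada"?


Comparing "ccbbcdb" and "adacada" position by position:
  Position 0: 'c' vs 'a' => differ
  Position 1: 'c' vs 'd' => differ
  Position 2: 'b' vs 'a' => differ
  Position 3: 'b' vs 'c' => differ
  Position 4: 'c' vs 'a' => differ
  Position 5: 'd' vs 'd' => same
  Position 6: 'b' vs 'a' => differ
Total differences (Hamming distance): 6

6


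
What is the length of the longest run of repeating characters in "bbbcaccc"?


Input: "bbbcaccc"
Scanning for longest run:
  Position 1 ('b'): continues run of 'b', length=2
  Position 2 ('b'): continues run of 'b', length=3
  Position 3 ('c'): new char, reset run to 1
  Position 4 ('a'): new char, reset run to 1
  Position 5 ('c'): new char, reset run to 1
  Position 6 ('c'): continues run of 'c', length=2
  Position 7 ('c'): continues run of 'c', length=3
Longest run: 'b' with length 3

3


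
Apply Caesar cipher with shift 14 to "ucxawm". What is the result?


Caesar cipher: shift "ucxawm" by 14
  'u' (pos 20) + 14 = pos 8 = 'i'
  'c' (pos 2) + 14 = pos 16 = 'q'
  'x' (pos 23) + 14 = pos 11 = 'l'
  'a' (pos 0) + 14 = pos 14 = 'o'
  'w' (pos 22) + 14 = pos 10 = 'k'
  'm' (pos 12) + 14 = pos 0 = 'a'
Result: iqloka

iqloka


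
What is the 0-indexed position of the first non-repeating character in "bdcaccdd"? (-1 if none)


Input: bdcaccdd
Character frequencies:
  'a': 1
  'b': 1
  'c': 3
  'd': 3
Scanning left to right for freq == 1:
  Position 0 ('b'): unique! => answer = 0

0


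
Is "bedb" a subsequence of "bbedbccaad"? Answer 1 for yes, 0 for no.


Check if "bedb" is a subsequence of "bbedbccaad"
Greedy scan:
  Position 0 ('b'): matches sub[0] = 'b'
  Position 1 ('b'): no match needed
  Position 2 ('e'): matches sub[1] = 'e'
  Position 3 ('d'): matches sub[2] = 'd'
  Position 4 ('b'): matches sub[3] = 'b'
  Position 5 ('c'): no match needed
  Position 6 ('c'): no match needed
  Position 7 ('a'): no match needed
  Position 8 ('a'): no match needed
  Position 9 ('d'): no match needed
All 4 characters matched => is a subsequence

1


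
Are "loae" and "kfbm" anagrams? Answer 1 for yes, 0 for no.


Strings: "loae", "kfbm"
Sorted first:  aelo
Sorted second: bfkm
Differ at position 0: 'a' vs 'b' => not anagrams

0


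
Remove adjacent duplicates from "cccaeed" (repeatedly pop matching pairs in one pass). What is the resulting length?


Input: cccaeed
Stack-based adjacent duplicate removal:
  Read 'c': push. Stack: c
  Read 'c': matches stack top 'c' => pop. Stack: (empty)
  Read 'c': push. Stack: c
  Read 'a': push. Stack: ca
  Read 'e': push. Stack: cae
  Read 'e': matches stack top 'e' => pop. Stack: ca
  Read 'd': push. Stack: cad
Final stack: "cad" (length 3)

3


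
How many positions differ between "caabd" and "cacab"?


Comparing "caabd" and "cacab" position by position:
  Position 0: 'c' vs 'c' => same
  Position 1: 'a' vs 'a' => same
  Position 2: 'a' vs 'c' => DIFFER
  Position 3: 'b' vs 'a' => DIFFER
  Position 4: 'd' vs 'b' => DIFFER
Positions that differ: 3

3


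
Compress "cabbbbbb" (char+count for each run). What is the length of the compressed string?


Input: cabbbbbb
Runs:
  'c' x 1 => "c1"
  'a' x 1 => "a1"
  'b' x 6 => "b6"
Compressed: "c1a1b6"
Compressed length: 6

6


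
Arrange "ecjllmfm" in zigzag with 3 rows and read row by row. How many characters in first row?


Zigzag "ecjllmfm" into 3 rows:
Placing characters:
  'e' => row 0
  'c' => row 1
  'j' => row 2
  'l' => row 1
  'l' => row 0
  'm' => row 1
  'f' => row 2
  'm' => row 1
Rows:
  Row 0: "el"
  Row 1: "clmm"
  Row 2: "jf"
First row length: 2

2


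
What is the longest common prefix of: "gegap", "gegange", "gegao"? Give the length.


Words: gegap, gegange, gegao
  Position 0: all 'g' => match
  Position 1: all 'e' => match
  Position 2: all 'g' => match
  Position 3: all 'a' => match
  Position 4: ('p', 'n', 'o') => mismatch, stop
LCP = "gega" (length 4)

4


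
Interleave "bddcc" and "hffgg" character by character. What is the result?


Interleaving "bddcc" and "hffgg":
  Position 0: 'b' from first, 'h' from second => "bh"
  Position 1: 'd' from first, 'f' from second => "df"
  Position 2: 'd' from first, 'f' from second => "df"
  Position 3: 'c' from first, 'g' from second => "cg"
  Position 4: 'c' from first, 'g' from second => "cg"
Result: bhdfdfcgcg

bhdfdfcgcg


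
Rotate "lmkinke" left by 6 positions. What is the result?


Input: "lmkinke", rotate left by 6
First 6 characters: "lmkink"
Remaining characters: "e"
Concatenate remaining + first: "e" + "lmkink" = "elmkink"

elmkink


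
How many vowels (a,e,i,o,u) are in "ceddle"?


Input: ceddle
Checking each character:
  'c' at position 0: consonant
  'e' at position 1: vowel (running total: 1)
  'd' at position 2: consonant
  'd' at position 3: consonant
  'l' at position 4: consonant
  'e' at position 5: vowel (running total: 2)
Total vowels: 2

2


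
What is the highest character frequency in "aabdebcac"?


Input: aabdebcac
Character counts:
  'a': 3
  'b': 2
  'c': 2
  'd': 1
  'e': 1
Maximum frequency: 3

3


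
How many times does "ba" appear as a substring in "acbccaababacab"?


Searching for "ba" in "acbccaababacab"
Scanning each position:
  Position 0: "ac" => no
  Position 1: "cb" => no
  Position 2: "bc" => no
  Position 3: "cc" => no
  Position 4: "ca" => no
  Position 5: "aa" => no
  Position 6: "ab" => no
  Position 7: "ba" => MATCH
  Position 8: "ab" => no
  Position 9: "ba" => MATCH
  Position 10: "ac" => no
  Position 11: "ca" => no
  Position 12: "ab" => no
Total occurrences: 2

2


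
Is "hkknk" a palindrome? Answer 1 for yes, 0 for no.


Input: hkknk
Reversed: knkkh
  Compare pos 0 ('h') with pos 4 ('k'): MISMATCH
  Compare pos 1 ('k') with pos 3 ('n'): MISMATCH
Result: not a palindrome

0


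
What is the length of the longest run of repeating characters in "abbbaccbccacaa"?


Input: "abbbaccbccacaa"
Scanning for longest run:
  Position 1 ('b'): new char, reset run to 1
  Position 2 ('b'): continues run of 'b', length=2
  Position 3 ('b'): continues run of 'b', length=3
  Position 4 ('a'): new char, reset run to 1
  Position 5 ('c'): new char, reset run to 1
  Position 6 ('c'): continues run of 'c', length=2
  Position 7 ('b'): new char, reset run to 1
  Position 8 ('c'): new char, reset run to 1
  Position 9 ('c'): continues run of 'c', length=2
  Position 10 ('a'): new char, reset run to 1
  Position 11 ('c'): new char, reset run to 1
  Position 12 ('a'): new char, reset run to 1
  Position 13 ('a'): continues run of 'a', length=2
Longest run: 'b' with length 3

3


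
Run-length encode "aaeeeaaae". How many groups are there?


Input: aaeeeaaae
Scanning for consecutive runs:
  Group 1: 'a' x 2 (positions 0-1)
  Group 2: 'e' x 3 (positions 2-4)
  Group 3: 'a' x 3 (positions 5-7)
  Group 4: 'e' x 1 (positions 8-8)
Total groups: 4

4


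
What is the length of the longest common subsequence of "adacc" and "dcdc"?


LCS of "adacc" and "dcdc"
DP table:
           d    c    d    c
      0    0    0    0    0
  a   0    0    0    0    0
  d   0    1    1    1    1
  a   0    1    1    1    1
  c   0    1    2    2    2
  c   0    1    2    2    3
LCS length = dp[5][4] = 3

3


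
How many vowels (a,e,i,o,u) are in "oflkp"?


Input: oflkp
Checking each character:
  'o' at position 0: vowel (running total: 1)
  'f' at position 1: consonant
  'l' at position 2: consonant
  'k' at position 3: consonant
  'p' at position 4: consonant
Total vowels: 1

1


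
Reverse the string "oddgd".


Input: oddgd
Reading characters right to left:
  Position 4: 'd'
  Position 3: 'g'
  Position 2: 'd'
  Position 1: 'd'
  Position 0: 'o'
Reversed: dgddo

dgddo


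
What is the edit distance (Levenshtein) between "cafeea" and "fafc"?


Computing edit distance: "cafeea" -> "fafc"
DP table:
           f    a    f    c
      0    1    2    3    4
  c   1    1    2    3    3
  a   2    2    1    2    3
  f   3    2    2    1    2
  e   4    3    3    2    2
  e   5    4    4    3    3
  a   6    5    4    4    4
Edit distance = dp[6][4] = 4

4


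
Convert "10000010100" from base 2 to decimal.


Input: "10000010100" in base 2
Positional expansion:
  Digit '1' (value 1) x 2^10 = 1024
  Digit '0' (value 0) x 2^9 = 0
  Digit '0' (value 0) x 2^8 = 0
  Digit '0' (value 0) x 2^7 = 0
  Digit '0' (value 0) x 2^6 = 0
  Digit '0' (value 0) x 2^5 = 0
  Digit '1' (value 1) x 2^4 = 16
  Digit '0' (value 0) x 2^3 = 0
  Digit '1' (value 1) x 2^2 = 4
  Digit '0' (value 0) x 2^1 = 0
  Digit '0' (value 0) x 2^0 = 0
Sum = 1044

1044


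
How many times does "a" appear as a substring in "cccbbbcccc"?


Searching for "a" in "cccbbbcccc"
Scanning each position:
  Position 0: "c" => no
  Position 1: "c" => no
  Position 2: "c" => no
  Position 3: "b" => no
  Position 4: "b" => no
  Position 5: "b" => no
  Position 6: "c" => no
  Position 7: "c" => no
  Position 8: "c" => no
  Position 9: "c" => no
Total occurrences: 0

0


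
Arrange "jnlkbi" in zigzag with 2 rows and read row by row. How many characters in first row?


Zigzag "jnlkbi" into 2 rows:
Placing characters:
  'j' => row 0
  'n' => row 1
  'l' => row 0
  'k' => row 1
  'b' => row 0
  'i' => row 1
Rows:
  Row 0: "jlb"
  Row 1: "nki"
First row length: 3

3


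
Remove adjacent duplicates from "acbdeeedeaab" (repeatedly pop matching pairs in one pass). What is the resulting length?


Input: acbdeeedeaab
Stack-based adjacent duplicate removal:
  Read 'a': push. Stack: a
  Read 'c': push. Stack: ac
  Read 'b': push. Stack: acb
  Read 'd': push. Stack: acbd
  Read 'e': push. Stack: acbde
  Read 'e': matches stack top 'e' => pop. Stack: acbd
  Read 'e': push. Stack: acbde
  Read 'd': push. Stack: acbded
  Read 'e': push. Stack: acbdede
  Read 'a': push. Stack: acbdedea
  Read 'a': matches stack top 'a' => pop. Stack: acbdede
  Read 'b': push. Stack: acbdedeb
Final stack: "acbdedeb" (length 8)

8


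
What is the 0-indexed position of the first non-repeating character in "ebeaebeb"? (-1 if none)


Input: ebeaebeb
Character frequencies:
  'a': 1
  'b': 3
  'e': 4
Scanning left to right for freq == 1:
  Position 0 ('e'): freq=4, skip
  Position 1 ('b'): freq=3, skip
  Position 2 ('e'): freq=4, skip
  Position 3 ('a'): unique! => answer = 3

3


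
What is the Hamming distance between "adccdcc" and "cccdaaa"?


Comparing "adccdcc" and "cccdaaa" position by position:
  Position 0: 'a' vs 'c' => differ
  Position 1: 'd' vs 'c' => differ
  Position 2: 'c' vs 'c' => same
  Position 3: 'c' vs 'd' => differ
  Position 4: 'd' vs 'a' => differ
  Position 5: 'c' vs 'a' => differ
  Position 6: 'c' vs 'a' => differ
Total differences (Hamming distance): 6

6


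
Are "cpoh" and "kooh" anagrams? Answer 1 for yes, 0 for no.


Strings: "cpoh", "kooh"
Sorted first:  chop
Sorted second: hkoo
Differ at position 0: 'c' vs 'h' => not anagrams

0


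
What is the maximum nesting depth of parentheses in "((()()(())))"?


Input: "((()()(())))"
Tracking depth:
  Position 0 '(': depth becomes 1
  Position 1 '(': depth becomes 2
  Position 2 '(': depth becomes 3
  Position 3 ')': depth becomes 2
  Position 4 '(': depth becomes 3
  Position 5 ')': depth becomes 2
  Position 6 '(': depth becomes 3
  Position 7 '(': depth becomes 4
  Position 8 ')': depth becomes 3
  Position 9 ')': depth becomes 2
  Position 10 ')': depth becomes 1
  Position 11 ')': depth becomes 0
Maximum depth reached: 4

4


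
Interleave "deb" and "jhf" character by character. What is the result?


Interleaving "deb" and "jhf":
  Position 0: 'd' from first, 'j' from second => "dj"
  Position 1: 'e' from first, 'h' from second => "eh"
  Position 2: 'b' from first, 'f' from second => "bf"
Result: djehbf

djehbf


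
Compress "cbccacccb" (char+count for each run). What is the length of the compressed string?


Input: cbccacccb
Runs:
  'c' x 1 => "c1"
  'b' x 1 => "b1"
  'c' x 2 => "c2"
  'a' x 1 => "a1"
  'c' x 3 => "c3"
  'b' x 1 => "b1"
Compressed: "c1b1c2a1c3b1"
Compressed length: 12

12
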